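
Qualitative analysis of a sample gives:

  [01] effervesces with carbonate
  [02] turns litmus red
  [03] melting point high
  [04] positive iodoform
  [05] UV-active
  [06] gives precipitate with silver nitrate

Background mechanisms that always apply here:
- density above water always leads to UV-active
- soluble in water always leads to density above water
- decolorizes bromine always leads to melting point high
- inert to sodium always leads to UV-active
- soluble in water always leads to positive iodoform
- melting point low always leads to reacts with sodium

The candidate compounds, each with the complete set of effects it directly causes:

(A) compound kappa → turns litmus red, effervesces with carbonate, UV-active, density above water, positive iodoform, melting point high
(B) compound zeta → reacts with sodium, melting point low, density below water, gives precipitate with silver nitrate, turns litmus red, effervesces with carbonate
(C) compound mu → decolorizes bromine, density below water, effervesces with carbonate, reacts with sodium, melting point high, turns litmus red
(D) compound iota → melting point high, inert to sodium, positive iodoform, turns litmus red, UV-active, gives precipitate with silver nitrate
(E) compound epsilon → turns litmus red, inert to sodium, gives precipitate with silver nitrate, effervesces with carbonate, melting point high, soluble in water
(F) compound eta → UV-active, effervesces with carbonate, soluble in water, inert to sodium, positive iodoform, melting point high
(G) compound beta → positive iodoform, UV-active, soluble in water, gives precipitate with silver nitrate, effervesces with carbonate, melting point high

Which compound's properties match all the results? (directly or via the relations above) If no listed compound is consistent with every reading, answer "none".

E

Checking each candidate against the observations:
(A) compound kappa — effervesces with carbonate ✓; turns litmus red ✓; melting point high ✓; positive iodoform ✓; UV-active ✓; gives precipitate with silver nitrate ✗
(B) compound zeta — fails on melting point high, positive iodoform, UV-active (predicts melting point low, not melting point high)
(C) compound mu — does not account for positive iodoform, UV-active, gives precipitate with silver nitrate
(D) compound iota — does not account for effervesces with carbonate
(E) compound epsilon — effervesces with carbonate ✓; turns litmus red ✓; melting point high ✓; positive iodoform ✓ (by soluble in water → positive iodoform); UV-active ✓ (by inert to sodium → UV-active); gives precipitate with silver nitrate ✓
(F) compound eta — effervesces with carbonate ✓; turns litmus red ✗; melting point high ✓; positive iodoform ✓; UV-active ✓; gives precipitate with silver nitrate ✗
(G) compound beta — effervesces with carbonate ✓; turns litmus red ✗; melting point high ✓; positive iodoform ✓; UV-active ✓; gives precipitate with silver nitrate ✓
(E) alone accounts for all the evidence.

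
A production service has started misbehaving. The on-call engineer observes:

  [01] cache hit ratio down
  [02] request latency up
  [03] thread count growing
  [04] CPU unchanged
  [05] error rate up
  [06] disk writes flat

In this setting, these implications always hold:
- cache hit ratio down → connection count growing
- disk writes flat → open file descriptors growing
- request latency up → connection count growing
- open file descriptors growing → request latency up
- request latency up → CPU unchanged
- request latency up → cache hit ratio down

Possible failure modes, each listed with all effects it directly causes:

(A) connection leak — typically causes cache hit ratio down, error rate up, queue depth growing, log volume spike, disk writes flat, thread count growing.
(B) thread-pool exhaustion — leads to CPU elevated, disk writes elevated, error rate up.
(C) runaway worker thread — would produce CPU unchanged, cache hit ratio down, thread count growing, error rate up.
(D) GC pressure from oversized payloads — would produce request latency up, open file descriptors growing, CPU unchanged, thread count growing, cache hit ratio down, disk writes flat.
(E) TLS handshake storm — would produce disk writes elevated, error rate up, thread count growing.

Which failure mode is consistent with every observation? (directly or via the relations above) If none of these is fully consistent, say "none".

Per-candidate check:
(A) connection leak — accounts for every observation (request latency up through disk writes flat → open file descriptors growing → request latency up)
(B) thread-pool exhaustion — fails on cache hit ratio down, request latency up, thread count growing, CPU unchanged, disk writes flat (predicts CPU elevated, not CPU unchanged; predicts disk writes elevated, not disk writes flat)
(C) runaway worker thread — does not account for request latency up, disk writes flat
(D) GC pressure from oversized payloads — does not account for error rate up
(E) TLS handshake storm — fails on cache hit ratio down, request latency up, CPU unchanged, disk writes flat (predicts disk writes elevated, not disk writes flat)
Only (A) is consistent with every observation.

A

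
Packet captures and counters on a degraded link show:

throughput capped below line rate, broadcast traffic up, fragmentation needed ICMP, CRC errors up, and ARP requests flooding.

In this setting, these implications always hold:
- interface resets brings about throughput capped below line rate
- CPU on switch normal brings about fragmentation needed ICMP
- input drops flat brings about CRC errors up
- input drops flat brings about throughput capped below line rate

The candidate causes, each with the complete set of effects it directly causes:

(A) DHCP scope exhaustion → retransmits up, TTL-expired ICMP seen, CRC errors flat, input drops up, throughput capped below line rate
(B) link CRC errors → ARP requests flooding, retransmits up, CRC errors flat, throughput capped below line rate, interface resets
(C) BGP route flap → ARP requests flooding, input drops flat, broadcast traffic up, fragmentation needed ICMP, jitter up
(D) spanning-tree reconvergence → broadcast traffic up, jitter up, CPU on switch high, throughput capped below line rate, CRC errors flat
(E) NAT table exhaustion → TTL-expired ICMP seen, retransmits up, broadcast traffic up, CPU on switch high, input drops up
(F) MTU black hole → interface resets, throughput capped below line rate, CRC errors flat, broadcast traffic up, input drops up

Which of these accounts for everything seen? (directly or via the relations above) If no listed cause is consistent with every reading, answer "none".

C

For each candidate, compare predicted effects to what was observed:
(A) DHCP scope exhaustion — throughput capped below line rate match; broadcast traffic up miss; fragmentation needed ICMP miss; CRC errors up miss; ARP requests flooding miss
(B) link CRC errors — throughput capped below line rate match; broadcast traffic up miss; fragmentation needed ICMP miss; CRC errors up miss; ARP requests flooding match
(C) BGP route flap — throughput capped below line rate match (by input drops flat → throughput capped below line rate); broadcast traffic up match; fragmentation needed ICMP match; CRC errors up match (by input drops flat → CRC errors up); ARP requests flooding match
(D) spanning-tree reconvergence — fails on fragmentation needed ICMP, CRC errors up, ARP requests flooding (predicts CRC errors flat, not CRC errors up)
(E) NAT table exhaustion — does not account for throughput capped below line rate, fragmentation needed ICMP, CRC errors up, ARP requests flooding
(F) MTU black hole — throughput capped below line rate match; broadcast traffic up match; fragmentation needed ICMP miss; CRC errors up miss; ARP requests flooding miss
Only (C) is consistent with every observation.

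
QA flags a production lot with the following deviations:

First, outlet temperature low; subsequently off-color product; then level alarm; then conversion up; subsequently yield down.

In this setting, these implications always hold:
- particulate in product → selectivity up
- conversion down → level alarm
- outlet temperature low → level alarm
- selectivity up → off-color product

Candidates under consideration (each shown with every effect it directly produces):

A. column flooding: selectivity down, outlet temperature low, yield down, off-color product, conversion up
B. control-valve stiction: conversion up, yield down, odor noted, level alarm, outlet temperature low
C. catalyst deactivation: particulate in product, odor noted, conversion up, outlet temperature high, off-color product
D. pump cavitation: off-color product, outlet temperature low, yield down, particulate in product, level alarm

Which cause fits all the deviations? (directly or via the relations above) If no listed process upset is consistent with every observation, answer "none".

A

Per-candidate check:
(A) column flooding — accounts for every observation (level alarm via outlet temperature low → level alarm)
(B) control-valve stiction — outlet temperature low ✓; off-color product ✗; level alarm ✓; conversion up ✓; yield down ✓
(C) catalyst deactivation — fails on outlet temperature low, level alarm, yield down (predicts outlet temperature high, not outlet temperature low)
(D) pump cavitation — does not account for conversion up
(A) is the only candidate with no mismatches.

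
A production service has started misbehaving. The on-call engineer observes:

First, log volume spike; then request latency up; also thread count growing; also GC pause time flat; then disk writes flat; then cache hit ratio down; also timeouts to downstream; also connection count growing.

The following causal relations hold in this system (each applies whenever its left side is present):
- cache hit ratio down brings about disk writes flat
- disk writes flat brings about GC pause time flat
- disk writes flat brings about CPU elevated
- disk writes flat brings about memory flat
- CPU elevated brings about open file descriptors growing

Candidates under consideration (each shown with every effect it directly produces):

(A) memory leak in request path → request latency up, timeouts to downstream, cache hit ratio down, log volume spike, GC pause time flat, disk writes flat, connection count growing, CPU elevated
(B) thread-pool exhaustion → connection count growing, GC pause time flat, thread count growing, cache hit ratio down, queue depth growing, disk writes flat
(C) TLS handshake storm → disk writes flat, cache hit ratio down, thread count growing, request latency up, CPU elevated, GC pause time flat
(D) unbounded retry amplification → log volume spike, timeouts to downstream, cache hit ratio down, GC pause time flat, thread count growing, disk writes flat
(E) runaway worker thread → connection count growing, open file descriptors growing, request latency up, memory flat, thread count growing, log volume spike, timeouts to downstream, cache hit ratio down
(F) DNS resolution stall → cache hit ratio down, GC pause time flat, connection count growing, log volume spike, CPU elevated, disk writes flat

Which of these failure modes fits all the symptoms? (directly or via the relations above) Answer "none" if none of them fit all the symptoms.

Checking each candidate against the observations:
(A) memory leak in request path — does not account for thread count growing
(B) thread-pool exhaustion — does not account for log volume spike, request latency up, timeouts to downstream
(C) TLS handshake storm — log volume spike NO; request latency up yes; thread count growing yes; GC pause time flat yes; disk writes flat yes; cache hit ratio down yes; timeouts to downstream NO; connection count growing NO
(D) unbounded retry amplification — log volume spike yes; request latency up NO; thread count growing yes; GC pause time flat yes; disk writes flat yes; cache hit ratio down yes; timeouts to downstream yes; connection count growing NO
(E) runaway worker thread — log volume spike yes; request latency up yes; thread count growing yes; GC pause time flat yes (via cache hit ratio down → disk writes flat → GC pause time flat); disk writes flat yes (via cache hit ratio down → disk writes flat); cache hit ratio down yes; timeouts to downstream yes; connection count growing yes
(F) DNS resolution stall — does not account for request latency up, thread count growing, timeouts to downstream
Only (E) is consistent with every observation.

E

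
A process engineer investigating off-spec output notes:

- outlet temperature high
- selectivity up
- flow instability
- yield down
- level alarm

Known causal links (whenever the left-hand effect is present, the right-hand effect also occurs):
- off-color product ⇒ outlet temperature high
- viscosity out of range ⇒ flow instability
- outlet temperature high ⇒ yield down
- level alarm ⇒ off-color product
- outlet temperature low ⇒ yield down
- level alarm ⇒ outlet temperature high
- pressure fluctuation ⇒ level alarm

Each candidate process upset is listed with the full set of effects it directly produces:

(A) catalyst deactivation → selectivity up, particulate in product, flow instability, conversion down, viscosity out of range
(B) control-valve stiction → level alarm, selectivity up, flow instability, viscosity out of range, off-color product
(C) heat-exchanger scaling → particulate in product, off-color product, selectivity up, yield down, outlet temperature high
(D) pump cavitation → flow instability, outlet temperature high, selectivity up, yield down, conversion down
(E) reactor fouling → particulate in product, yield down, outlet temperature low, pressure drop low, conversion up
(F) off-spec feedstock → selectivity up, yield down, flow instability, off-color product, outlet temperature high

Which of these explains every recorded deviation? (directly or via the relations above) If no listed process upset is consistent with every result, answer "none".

Checking each candidate against the observations:
(A) catalyst deactivation — does not account for outlet temperature high, yield down, level alarm
(B) control-valve stiction — accounts for every observation (outlet temperature high by level alarm → outlet temperature high)
(C) heat-exchanger scaling — outlet temperature high match; selectivity up match; flow instability miss; yield down match; level alarm miss
(D) pump cavitation — does not account for level alarm
(E) reactor fouling — fails on outlet temperature high, selectivity up, flow instability, level alarm (predicts outlet temperature low, not outlet temperature high)
(F) off-spec feedstock — does not account for level alarm
(B) alone accounts for all the evidence.

B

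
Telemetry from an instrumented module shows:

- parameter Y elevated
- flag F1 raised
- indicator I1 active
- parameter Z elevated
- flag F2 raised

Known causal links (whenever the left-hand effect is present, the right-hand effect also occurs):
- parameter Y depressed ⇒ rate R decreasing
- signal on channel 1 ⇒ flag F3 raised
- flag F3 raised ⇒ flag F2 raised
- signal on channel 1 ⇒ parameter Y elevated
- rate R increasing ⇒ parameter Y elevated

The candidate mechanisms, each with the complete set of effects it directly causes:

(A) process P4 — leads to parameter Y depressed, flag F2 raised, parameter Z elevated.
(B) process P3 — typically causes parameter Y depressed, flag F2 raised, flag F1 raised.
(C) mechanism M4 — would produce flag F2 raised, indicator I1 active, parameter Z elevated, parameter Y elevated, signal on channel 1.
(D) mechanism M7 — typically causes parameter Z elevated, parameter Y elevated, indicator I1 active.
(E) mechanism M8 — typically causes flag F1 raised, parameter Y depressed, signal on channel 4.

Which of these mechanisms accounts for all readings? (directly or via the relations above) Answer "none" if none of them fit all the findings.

For each candidate, compare predicted effects to what was observed:
(A) process P4 — parameter Y elevated ✗; flag F1 raised ✗; indicator I1 active ✗; parameter Z elevated ✓; flag F2 raised ✓
(B) process P3 — parameter Y elevated ✗; flag F1 raised ✓; indicator I1 active ✗; parameter Z elevated ✗; flag F2 raised ✓
(C) mechanism M4 — parameter Y elevated ✓; flag F1 raised ✗; indicator I1 active ✓; parameter Z elevated ✓; flag F2 raised ✓
(D) mechanism M7 — parameter Y elevated ✓; flag F1 raised ✗; indicator I1 active ✓; parameter Z elevated ✓; flag F2 raised ✗
(E) mechanism M8 — fails on parameter Y elevated, indicator I1 active, parameter Z elevated, flag F2 raised (predicts parameter Y depressed, not parameter Y elevated)
Every candidate fails on at least one observation.

none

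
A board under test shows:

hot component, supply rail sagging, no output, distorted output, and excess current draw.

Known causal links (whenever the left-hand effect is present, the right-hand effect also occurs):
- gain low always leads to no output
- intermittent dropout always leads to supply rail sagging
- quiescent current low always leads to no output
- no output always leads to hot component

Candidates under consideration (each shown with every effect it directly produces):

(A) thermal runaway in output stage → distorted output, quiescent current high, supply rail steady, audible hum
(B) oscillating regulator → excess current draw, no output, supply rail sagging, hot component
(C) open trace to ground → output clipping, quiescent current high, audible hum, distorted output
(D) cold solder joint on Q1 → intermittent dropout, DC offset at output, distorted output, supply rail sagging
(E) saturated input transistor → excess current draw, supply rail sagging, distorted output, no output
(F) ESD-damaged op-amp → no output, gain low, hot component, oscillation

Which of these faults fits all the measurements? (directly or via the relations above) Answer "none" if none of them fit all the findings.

E

For each candidate, compare predicted effects to what was observed:
(A) thermal runaway in output stage — hot component NO; supply rail sagging NO; no output NO; distorted output yes; excess current draw NO
(B) oscillating regulator — does not account for distorted output
(C) open trace to ground — hot component NO; supply rail sagging NO; no output NO; distorted output yes; excess current draw NO
(D) cold solder joint on Q1 — does not account for hot component, no output, excess current draw
(E) saturated input transistor — hot component yes (by no output → hot component); supply rail sagging yes; no output yes; distorted output yes; excess current draw yes
(F) ESD-damaged op-amp — hot component yes; supply rail sagging NO; no output yes; distorted output NO; excess current draw NO
(E) is the only candidate with no mismatches.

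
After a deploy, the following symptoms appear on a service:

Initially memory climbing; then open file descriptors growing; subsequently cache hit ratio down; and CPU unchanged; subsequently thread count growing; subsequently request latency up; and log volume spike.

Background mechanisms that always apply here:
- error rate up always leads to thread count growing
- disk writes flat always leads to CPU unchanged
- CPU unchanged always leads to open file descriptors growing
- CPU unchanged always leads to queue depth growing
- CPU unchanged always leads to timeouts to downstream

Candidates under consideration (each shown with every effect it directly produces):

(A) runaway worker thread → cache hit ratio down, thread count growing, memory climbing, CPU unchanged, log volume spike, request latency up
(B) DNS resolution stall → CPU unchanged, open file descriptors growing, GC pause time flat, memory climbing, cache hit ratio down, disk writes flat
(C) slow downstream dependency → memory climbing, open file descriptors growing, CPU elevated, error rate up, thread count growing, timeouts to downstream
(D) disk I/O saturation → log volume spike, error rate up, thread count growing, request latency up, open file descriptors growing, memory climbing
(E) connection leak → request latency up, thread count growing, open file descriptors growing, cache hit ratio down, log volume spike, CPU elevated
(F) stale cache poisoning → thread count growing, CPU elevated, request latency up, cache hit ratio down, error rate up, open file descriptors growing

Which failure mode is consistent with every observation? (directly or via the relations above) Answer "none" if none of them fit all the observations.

A

Checking each candidate against the observations:
(A) runaway worker thread — accounts for every observation (open file descriptors growing via CPU unchanged → open file descriptors growing)
(B) DNS resolution stall — does not account for thread count growing, request latency up, log volume spike
(C) slow downstream dependency — fails on cache hit ratio down, CPU unchanged, request latency up, log volume spike (predicts CPU elevated, not CPU unchanged)
(D) disk I/O saturation — memory climbing match; open file descriptors growing match; cache hit ratio down miss; CPU unchanged miss; thread count growing match; request latency up match; log volume spike match
(E) connection leak — memory climbing miss; open file descriptors growing match; cache hit ratio down match; CPU unchanged miss; thread count growing match; request latency up match; log volume spike match
(F) stale cache poisoning — memory climbing miss; open file descriptors growing match; cache hit ratio down match; CPU unchanged miss; thread count growing match; request latency up match; log volume spike miss
Only (A) is consistent with every observation.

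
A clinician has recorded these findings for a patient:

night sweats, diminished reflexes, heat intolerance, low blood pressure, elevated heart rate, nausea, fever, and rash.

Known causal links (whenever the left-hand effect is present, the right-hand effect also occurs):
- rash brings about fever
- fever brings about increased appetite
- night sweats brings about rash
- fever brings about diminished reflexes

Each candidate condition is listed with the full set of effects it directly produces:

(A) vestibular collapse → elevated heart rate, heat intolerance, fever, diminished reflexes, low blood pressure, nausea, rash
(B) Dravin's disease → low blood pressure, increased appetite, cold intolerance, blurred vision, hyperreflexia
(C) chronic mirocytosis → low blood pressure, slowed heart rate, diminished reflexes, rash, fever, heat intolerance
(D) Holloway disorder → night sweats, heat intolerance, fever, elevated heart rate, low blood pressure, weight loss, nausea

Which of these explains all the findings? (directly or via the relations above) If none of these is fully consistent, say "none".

For each candidate, compare predicted effects to what was observed:
(A) vestibular collapse — night sweats -; diminished reflexes +; heat intolerance +; low blood pressure +; elevated heart rate +; nausea +; fever +; rash +
(B) Dravin's disease — fails on night sweats, diminished reflexes, heat intolerance, elevated heart rate, nausea, fever, rash (predicts hyperreflexia, not diminished reflexes; predicts cold intolerance, not heat intolerance)
(C) chronic mirocytosis — night sweats -; diminished reflexes +; heat intolerance +; low blood pressure +; elevated heart rate -; nausea -; fever +; rash +
(D) Holloway disorder — night sweats +; diminished reflexes + (by fever → diminished reflexes); heat intolerance +; low blood pressure +; elevated heart rate +; nausea +; fever +; rash + (by night sweats → rash)
(D) is the only candidate with no mismatches.

D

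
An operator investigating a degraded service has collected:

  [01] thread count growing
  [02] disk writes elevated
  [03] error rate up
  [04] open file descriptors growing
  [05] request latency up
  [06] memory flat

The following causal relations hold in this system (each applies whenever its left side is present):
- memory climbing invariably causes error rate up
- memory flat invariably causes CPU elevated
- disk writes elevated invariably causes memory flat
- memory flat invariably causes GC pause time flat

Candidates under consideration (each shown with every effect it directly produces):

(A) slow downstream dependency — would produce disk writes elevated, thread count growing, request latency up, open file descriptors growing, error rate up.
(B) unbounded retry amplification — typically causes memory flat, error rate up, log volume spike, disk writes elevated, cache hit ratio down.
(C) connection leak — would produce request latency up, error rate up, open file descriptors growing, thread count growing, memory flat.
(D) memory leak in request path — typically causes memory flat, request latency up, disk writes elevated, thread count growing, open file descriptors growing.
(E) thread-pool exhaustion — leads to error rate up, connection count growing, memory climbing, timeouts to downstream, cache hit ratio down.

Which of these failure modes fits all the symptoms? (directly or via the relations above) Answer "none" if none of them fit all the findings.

A

For each candidate, compare predicted effects to what was observed:
(A) slow downstream dependency — thread count growing match; disk writes elevated match; error rate up match; open file descriptors growing match; request latency up match; memory flat match (through disk writes elevated → memory flat)
(B) unbounded retry amplification — does not account for thread count growing, open file descriptors growing, request latency up
(C) connection leak — thread count growing match; disk writes elevated miss; error rate up match; open file descriptors growing match; request latency up match; memory flat match
(D) memory leak in request path — thread count growing match; disk writes elevated match; error rate up miss; open file descriptors growing match; request latency up match; memory flat match
(E) thread-pool exhaustion — fails on thread count growing, disk writes elevated, open file descriptors growing, request latency up, memory flat (predicts memory climbing, not memory flat)
(A) is the only candidate with no mismatches.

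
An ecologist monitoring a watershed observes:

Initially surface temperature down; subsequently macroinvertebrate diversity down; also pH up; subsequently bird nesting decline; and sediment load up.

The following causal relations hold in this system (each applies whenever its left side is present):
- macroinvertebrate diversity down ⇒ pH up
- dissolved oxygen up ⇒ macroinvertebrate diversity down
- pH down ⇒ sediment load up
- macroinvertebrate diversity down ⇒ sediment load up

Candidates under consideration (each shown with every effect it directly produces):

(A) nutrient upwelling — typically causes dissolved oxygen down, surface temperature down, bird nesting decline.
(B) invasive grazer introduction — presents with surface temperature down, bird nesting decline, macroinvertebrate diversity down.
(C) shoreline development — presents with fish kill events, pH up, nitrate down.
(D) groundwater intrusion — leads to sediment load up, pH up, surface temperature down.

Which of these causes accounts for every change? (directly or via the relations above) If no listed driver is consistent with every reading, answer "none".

Per-candidate check:
(A) nutrient upwelling — surface temperature down yes; macroinvertebrate diversity down NO; pH up NO; bird nesting decline yes; sediment load up NO
(B) invasive grazer introduction — surface temperature down yes; macroinvertebrate diversity down yes; pH up yes (by macroinvertebrate diversity down → pH up); bird nesting decline yes; sediment load up yes (by macroinvertebrate diversity down → sediment load up)
(C) shoreline development — surface temperature down NO; macroinvertebrate diversity down NO; pH up yes; bird nesting decline NO; sediment load up NO
(D) groundwater intrusion — surface temperature down yes; macroinvertebrate diversity down NO; pH up yes; bird nesting decline NO; sediment load up yes
(B) is the only candidate with no mismatches.

B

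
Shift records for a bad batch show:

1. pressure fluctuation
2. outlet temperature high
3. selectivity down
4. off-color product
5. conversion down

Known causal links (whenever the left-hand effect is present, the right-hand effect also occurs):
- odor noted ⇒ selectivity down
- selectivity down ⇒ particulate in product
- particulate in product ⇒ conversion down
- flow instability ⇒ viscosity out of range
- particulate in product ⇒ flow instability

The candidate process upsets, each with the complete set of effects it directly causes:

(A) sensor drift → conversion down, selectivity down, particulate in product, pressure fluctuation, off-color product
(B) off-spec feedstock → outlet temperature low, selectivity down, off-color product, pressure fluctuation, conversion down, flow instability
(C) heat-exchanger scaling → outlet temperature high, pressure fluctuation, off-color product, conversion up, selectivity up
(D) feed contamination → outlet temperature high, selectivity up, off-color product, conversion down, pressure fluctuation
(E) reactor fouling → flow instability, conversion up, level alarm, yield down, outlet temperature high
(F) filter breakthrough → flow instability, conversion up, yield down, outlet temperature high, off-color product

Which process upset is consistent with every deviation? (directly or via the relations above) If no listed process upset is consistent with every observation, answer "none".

none

Per-candidate check:
(A) sensor drift — pressure fluctuation +; outlet temperature high -; selectivity down +; off-color product +; conversion down +
(B) off-spec feedstock — fails on outlet temperature high (predicts outlet temperature low, not outlet temperature high)
(C) heat-exchanger scaling — pressure fluctuation +; outlet temperature high +; selectivity down -; off-color product +; conversion down -
(D) feed contamination — pressure fluctuation +; outlet temperature high +; selectivity down -; off-color product +; conversion down +
(E) reactor fouling — fails on pressure fluctuation, selectivity down, off-color product, conversion down (predicts conversion up, not conversion down)
(F) filter breakthrough — fails on pressure fluctuation, selectivity down, conversion down (predicts conversion up, not conversion down)
No candidate is consistent with all observations.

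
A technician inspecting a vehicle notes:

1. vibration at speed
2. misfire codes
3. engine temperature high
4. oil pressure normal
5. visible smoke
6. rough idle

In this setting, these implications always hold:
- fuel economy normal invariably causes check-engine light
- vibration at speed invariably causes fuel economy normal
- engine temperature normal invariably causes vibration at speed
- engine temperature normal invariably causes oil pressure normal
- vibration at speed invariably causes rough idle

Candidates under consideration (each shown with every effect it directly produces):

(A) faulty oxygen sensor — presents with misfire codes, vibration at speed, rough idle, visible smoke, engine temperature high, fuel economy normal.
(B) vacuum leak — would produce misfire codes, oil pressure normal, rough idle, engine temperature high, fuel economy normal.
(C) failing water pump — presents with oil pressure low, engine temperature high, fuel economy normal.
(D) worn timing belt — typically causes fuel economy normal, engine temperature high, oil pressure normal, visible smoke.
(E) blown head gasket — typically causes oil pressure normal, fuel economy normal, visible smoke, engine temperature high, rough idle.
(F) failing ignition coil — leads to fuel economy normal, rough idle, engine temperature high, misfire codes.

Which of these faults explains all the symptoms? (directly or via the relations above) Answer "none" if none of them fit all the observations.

none

Checking each candidate against the observations:
(A) faulty oxygen sensor — does not account for oil pressure normal
(B) vacuum leak — vibration at speed -; misfire codes +; engine temperature high +; oil pressure normal +; visible smoke -; rough idle +
(C) failing water pump — vibration at speed -; misfire codes -; engine temperature high +; oil pressure normal -; visible smoke -; rough idle -
(D) worn timing belt — does not account for vibration at speed, misfire codes, rough idle
(E) blown head gasket — vibration at speed -; misfire codes -; engine temperature high +; oil pressure normal +; visible smoke +; rough idle +
(F) failing ignition coil — does not account for vibration at speed, oil pressure normal, visible smoke
Every candidate fails on at least one observation.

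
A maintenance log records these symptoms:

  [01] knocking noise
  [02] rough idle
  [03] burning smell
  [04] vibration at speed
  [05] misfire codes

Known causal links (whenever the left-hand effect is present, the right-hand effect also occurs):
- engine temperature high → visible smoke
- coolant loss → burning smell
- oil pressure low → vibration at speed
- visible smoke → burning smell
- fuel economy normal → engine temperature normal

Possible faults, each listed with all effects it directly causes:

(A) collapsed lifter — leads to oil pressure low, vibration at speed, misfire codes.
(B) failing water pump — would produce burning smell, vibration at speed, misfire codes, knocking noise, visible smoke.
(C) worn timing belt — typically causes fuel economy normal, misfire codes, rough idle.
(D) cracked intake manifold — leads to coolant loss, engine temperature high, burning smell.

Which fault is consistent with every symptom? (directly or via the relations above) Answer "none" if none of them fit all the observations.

none

Per-candidate check:
(A) collapsed lifter — does not account for knocking noise, rough idle, burning smell
(B) failing water pump — does not account for rough idle
(C) worn timing belt — does not account for knocking noise, burning smell, vibration at speed
(D) cracked intake manifold — knocking noise -; rough idle -; burning smell +; vibration at speed -; misfire codes -
None of the listed candidates fits everything.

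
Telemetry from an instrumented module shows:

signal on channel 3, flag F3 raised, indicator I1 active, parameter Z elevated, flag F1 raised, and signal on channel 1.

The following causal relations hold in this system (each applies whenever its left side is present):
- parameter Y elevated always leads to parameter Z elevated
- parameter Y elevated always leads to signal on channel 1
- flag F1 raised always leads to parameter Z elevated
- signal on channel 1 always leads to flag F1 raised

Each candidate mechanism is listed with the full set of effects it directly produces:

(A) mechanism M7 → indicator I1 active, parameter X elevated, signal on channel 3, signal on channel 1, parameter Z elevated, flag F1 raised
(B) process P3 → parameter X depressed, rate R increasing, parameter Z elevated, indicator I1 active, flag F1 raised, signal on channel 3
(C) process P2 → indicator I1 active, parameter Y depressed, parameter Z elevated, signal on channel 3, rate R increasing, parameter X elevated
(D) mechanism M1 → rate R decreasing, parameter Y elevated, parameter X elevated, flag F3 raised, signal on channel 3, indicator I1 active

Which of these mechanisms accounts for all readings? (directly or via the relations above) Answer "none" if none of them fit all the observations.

Checking each candidate against the observations:
(A) mechanism M7 — signal on channel 3 match; flag F3 raised miss; indicator I1 active match; parameter Z elevated match; flag F1 raised match; signal on channel 1 match
(B) process P3 — signal on channel 3 match; flag F3 raised miss; indicator I1 active match; parameter Z elevated match; flag F1 raised match; signal on channel 1 miss
(C) process P2 — signal on channel 3 match; flag F3 raised miss; indicator I1 active match; parameter Z elevated match; flag F1 raised miss; signal on channel 1 miss
(D) mechanism M1 — accounts for every observation (parameter Z elevated via parameter Y elevated → parameter Z elevated)
Only (D) is consistent with every observation.

D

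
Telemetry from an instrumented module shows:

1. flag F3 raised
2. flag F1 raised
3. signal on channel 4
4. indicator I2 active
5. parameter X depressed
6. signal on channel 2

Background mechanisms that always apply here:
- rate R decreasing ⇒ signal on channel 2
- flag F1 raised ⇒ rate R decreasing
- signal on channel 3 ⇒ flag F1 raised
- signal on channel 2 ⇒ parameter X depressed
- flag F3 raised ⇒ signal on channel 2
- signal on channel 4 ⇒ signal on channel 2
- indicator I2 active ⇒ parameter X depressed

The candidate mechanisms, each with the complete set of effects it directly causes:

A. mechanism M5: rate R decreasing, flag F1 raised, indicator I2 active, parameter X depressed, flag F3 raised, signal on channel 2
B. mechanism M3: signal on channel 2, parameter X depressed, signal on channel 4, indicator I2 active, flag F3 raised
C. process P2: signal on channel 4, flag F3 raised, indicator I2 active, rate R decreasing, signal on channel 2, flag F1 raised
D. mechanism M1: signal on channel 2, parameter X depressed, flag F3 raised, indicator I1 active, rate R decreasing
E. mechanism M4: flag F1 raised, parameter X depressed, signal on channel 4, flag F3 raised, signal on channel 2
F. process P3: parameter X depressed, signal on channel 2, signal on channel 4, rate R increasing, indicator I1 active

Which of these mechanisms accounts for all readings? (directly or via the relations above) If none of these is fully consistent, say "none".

For each candidate, compare predicted effects to what was observed:
(A) mechanism M5 — flag F3 raised +; flag F1 raised +; signal on channel 4 -; indicator I2 active +; parameter X depressed +; signal on channel 2 +
(B) mechanism M3 — does not account for flag F1 raised
(C) process P2 — accounts for every observation (parameter X depressed by indicator I2 active → parameter X depressed)
(D) mechanism M1 — does not account for flag F1 raised, signal on channel 4, indicator I2 active
(E) mechanism M4 — flag F3 raised +; flag F1 raised +; signal on channel 4 +; indicator I2 active -; parameter X depressed +; signal on channel 2 +
(F) process P3 — flag F3 raised -; flag F1 raised -; signal on channel 4 +; indicator I2 active -; parameter X depressed +; signal on channel 2 +
Only (C) is consistent with every observation.

C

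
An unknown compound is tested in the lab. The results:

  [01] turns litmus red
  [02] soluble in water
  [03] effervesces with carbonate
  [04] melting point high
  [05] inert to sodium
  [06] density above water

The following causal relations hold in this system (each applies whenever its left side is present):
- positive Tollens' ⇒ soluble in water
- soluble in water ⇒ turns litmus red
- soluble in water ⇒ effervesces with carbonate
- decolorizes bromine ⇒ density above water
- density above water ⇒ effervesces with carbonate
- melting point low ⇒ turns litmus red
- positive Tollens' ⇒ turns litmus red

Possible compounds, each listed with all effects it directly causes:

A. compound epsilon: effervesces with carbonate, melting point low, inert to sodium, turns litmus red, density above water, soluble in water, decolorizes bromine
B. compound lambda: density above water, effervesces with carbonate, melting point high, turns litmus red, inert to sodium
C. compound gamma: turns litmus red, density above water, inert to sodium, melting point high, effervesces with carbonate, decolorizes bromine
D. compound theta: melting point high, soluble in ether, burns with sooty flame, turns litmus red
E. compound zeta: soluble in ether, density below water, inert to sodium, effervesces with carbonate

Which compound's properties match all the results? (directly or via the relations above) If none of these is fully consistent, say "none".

Checking each candidate against the observations:
(A) compound epsilon — turns litmus red +; soluble in water +; effervesces with carbonate +; melting point high -; inert to sodium +; density above water +
(B) compound lambda — turns litmus red +; soluble in water -; effervesces with carbonate +; melting point high +; inert to sodium +; density above water +
(C) compound gamma — does not account for soluble in water
(D) compound theta — turns litmus red +; soluble in water -; effervesces with carbonate -; melting point high +; inert to sodium -; density above water -
(E) compound zeta — turns litmus red -; soluble in water -; effervesces with carbonate +; melting point high -; inert to sodium +; density above water -
No candidate is consistent with all observations.

none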